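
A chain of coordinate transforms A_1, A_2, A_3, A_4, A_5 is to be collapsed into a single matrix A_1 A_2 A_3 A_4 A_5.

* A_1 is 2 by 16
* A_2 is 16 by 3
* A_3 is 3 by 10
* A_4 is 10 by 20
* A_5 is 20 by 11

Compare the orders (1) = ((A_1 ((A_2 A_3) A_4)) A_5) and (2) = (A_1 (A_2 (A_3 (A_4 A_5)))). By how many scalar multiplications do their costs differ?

Order (1) = ((A_1 ((A_2 A_3) A_4)) A_5): (A_2 A_3): 16×3 by 3×10 → 16×10, cost 16·3·10 = 480; ((A_2 A_3) A_4): 16×10 by 10×20 → 16×20, cost 16·10·20 = 3200; cumulative 3680; (A_1 ((A_2 A_3) A_4)): 2×16 by 16×20 → 2×20, cost 2·16·20 = 640; cumulative 4320; ((A_1 ((A_2 A_3) A_4)) A_5): 2×20 by 20×11 → 2×11, cost 2·20·11 = 440; cumulative 4760. Total 4760.
Order (2) = (A_1 (A_2 (A_3 (A_4 A_5)))): (A_4 A_5): 10×20 by 20×11 → 10×11, cost 10·20·11 = 2200; (A_3 (A_4 A_5)): 3×10 by 10×11 → 3×11, cost 3·10·11 = 330; cumulative 2530; (A_2 (A_3 (A_4 A_5))): 16×3 by 3×11 → 16×11, cost 16·3·11 = 528; cumulative 3058; (A_1 (A_2 (A_3 (A_4 A_5)))): 2×16 by 16×11 → 2×11, cost 2·16·11 = 352; cumulative 3410. Total 3410.
Difference: |4760 − 3410| = 1350.

1350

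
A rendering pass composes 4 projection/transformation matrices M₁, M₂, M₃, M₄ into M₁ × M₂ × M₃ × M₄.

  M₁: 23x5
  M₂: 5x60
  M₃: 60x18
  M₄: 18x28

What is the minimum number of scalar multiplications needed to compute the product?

Adjacent pairs: M₁M₂ = 23·5·60 = 6900; M₂M₃ = 5·60·18 = 5400; M₃M₄ = 60·18·28 = 30240.
Length 3: M₁..M₃: k=1: 0+5400+23·5·18=7470; k=2: 6900+0+23·60·18=31740 → min 7470 | M₂..M₄: k=2: 0+30240+5·60·28=38640; k=3: 5400+0+5·18·28=7920 → min 7920.
Length 4: M₁..M₄: k=1: 0+7920+23·5·28=11140; k=2: 6900+30240+23·60·28=75780; k=3: 7470+0+23·18·28=19062 → min 11140.
Optimal order: (M₁ × ((M₂ × M₃) × M₄)) with cost 11140.

11140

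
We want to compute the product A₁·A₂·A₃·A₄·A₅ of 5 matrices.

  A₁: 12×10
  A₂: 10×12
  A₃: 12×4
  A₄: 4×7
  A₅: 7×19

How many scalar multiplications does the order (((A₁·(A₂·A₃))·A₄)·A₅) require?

2892

(A₂·A₃): 10×12 by 12×4 → 10×4, cost 10·12·4 = 480
(A₁·(A₂·A₃)): 12×10 by 10×4 → 12×4, cost 12·10·4 = 480; cumulative 960
((A₁·(A₂·A₃))·A₄): 12×4 by 4×7 → 12×7, cost 12·4·7 = 336; cumulative 1296
(((A₁·(A₂·A₃))·A₄)·A₅): 12×7 by 7×19 → 12×19, cost 12·7·19 = 1596; cumulative 2892
Total: 2892 scalar multiplications.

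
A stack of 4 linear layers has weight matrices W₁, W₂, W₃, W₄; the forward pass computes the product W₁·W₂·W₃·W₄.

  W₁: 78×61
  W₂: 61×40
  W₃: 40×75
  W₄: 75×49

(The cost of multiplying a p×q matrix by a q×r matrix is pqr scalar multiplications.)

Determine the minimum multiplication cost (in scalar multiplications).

Adjacent pairs: W₁W₂ = 78·61·40 = 190320; W₂W₃ = 61·40·75 = 183000; W₃W₄ = 40·75·49 = 147000.
Length 3: W₁..W₃: k=1: 0+183000+78·61·75=539850; k=2: 190320+0+78·40·75=424320 → min 424320 | W₂..W₄: k=2: 0+147000+61·40·49=266560; k=3: 183000+0+61·75·49=407175 → min 266560.
Length 4: W₁..W₄: k=1: 0+266560+78·61·49=499702; k=2: 190320+147000+78·40·49=490200; k=3: 424320+0+78·75·49=710970 → min 490200.
Optimal order: ((W₁·W₂)·(W₃·W₄)) with cost 490200.

490200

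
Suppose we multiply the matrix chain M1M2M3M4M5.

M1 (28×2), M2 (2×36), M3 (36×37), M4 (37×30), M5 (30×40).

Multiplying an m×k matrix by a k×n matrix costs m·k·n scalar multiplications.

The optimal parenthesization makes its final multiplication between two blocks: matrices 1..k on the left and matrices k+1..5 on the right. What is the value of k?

Adjacent pairs: M1M2 = 28·2·36 = 2016; M2M3 = 2·36·37 = 2664; M3M4 = 36·37·30 = 39960; M4M5 = 37·30·40 = 44400.
Length 3: M1..M3: k=1: 0+2664+28·2·37=4736; k=2: 2016+0+28·36·37=39312 → min 4736 | M2..M4: k=2: 0+39960+2·36·30=42120; k=3: 2664+0+2·37·30=4884 → min 4884 | M3..M5: k=3: 0+44400+36·37·40=97680; k=4: 39960+0+36·30·40=83160 → min 83160.
Length 4: M1..M4: k=1: 0+4884+28·2·30=6564; k=2: 2016+39960+28·36·30=72216; k=3: 4736+0+28·37·30=35816 → min 6564 | M2..M5: k=2: 0+83160+2·36·40=86040; k=3: 2664+44400+2·37·40=50024; k=4: 4884+0+2·30·40=7284 → min 7284.
Top-level splits: k=1: (M1..M1)·(M2..M5) → 0+7284+28·2·40 = 9524; k=2: (M1..M2)·(M3..M5) → 2016+83160+28·36·40 = 125496; k=3: (M1..M3)·(M4..M5) → 4736+44400+28·37·40 = 90576; k=4: (M1..M4)·(M5..M5) → 6564+0+28·30·40 = 40164.
Best split is after M1, i.e. k = 1.

1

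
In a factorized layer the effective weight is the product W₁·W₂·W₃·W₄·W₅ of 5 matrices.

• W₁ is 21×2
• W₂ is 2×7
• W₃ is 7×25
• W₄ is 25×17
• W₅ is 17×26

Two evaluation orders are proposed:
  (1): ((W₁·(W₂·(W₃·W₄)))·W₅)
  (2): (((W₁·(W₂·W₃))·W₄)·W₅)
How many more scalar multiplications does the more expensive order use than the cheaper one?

Order (1) = ((W₁·(W₂·(W₃·W₄)))·W₅): (W₃·W₄): 7×25 by 25×17 → 7×17, cost 7·25·17 = 2975; (W₂·(W₃·W₄)): 2×7 by 7×17 → 2×17, cost 2·7·17 = 238; cumulative 3213; (W₁·(W₂·(W₃·W₄))): 21×2 by 2×17 → 21×17, cost 21·2·17 = 714; cumulative 3927; ((W₁·(W₂·(W₃·W₄)))·W₅): 21×17 by 17×26 → 21×26, cost 21·17·26 = 9282; cumulative 13209. Total 13209.
Order (2) = (((W₁·(W₂·W₃))·W₄)·W₅): (W₂·W₃): 2×7 by 7×25 → 2×25, cost 2·7·25 = 350; (W₁·(W₂·W₃)): 21×2 by 2×25 → 21×25, cost 21·2·25 = 1050; cumulative 1400; ((W₁·(W₂·W₃))·W₄): 21×25 by 25×17 → 21×17, cost 21·25·17 = 8925; cumulative 10325; (((W₁·(W₂·W₃))·W₄)·W₅): 21×17 by 17×26 → 21×26, cost 21·17·26 = 9282; cumulative 19607. Total 19607.
Difference: |13209 − 19607| = 6398.

6398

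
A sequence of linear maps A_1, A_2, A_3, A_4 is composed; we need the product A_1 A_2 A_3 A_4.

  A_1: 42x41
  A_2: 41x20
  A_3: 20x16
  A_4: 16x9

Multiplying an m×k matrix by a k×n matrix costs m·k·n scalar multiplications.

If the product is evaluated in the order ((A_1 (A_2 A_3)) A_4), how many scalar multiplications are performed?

(A_2 A_3): 41×20 by 20×16 → 41×16, cost 41·20·16 = 13120
(A_1 (A_2 A_3)): 42×41 by 41×16 → 42×16, cost 42·41·16 = 27552; cumulative 40672
((A_1 (A_2 A_3)) A_4): 42×16 by 16×9 → 42×9, cost 42·16·9 = 6048; cumulative 46720
Total: 46720 scalar multiplications.

46720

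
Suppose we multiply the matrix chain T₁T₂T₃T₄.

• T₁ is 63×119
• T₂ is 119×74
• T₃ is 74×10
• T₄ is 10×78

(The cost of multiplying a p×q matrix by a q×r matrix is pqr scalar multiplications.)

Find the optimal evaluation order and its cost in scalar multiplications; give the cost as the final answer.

212170

Adjacent pairs: T₁T₂ = 63·119·74 = 554778; T₂T₃ = 119·74·10 = 88060; T₃T₄ = 74·10·78 = 57720.
Length 3: T₁..T₃: k=1: 0+88060+63·119·10=163030; k=2: 554778+0+63·74·10=601398 → min 163030 | T₂..T₄: k=2: 0+57720+119·74·78=744588; k=3: 88060+0+119·10·78=180880 → min 180880.
Length 4: T₁..T₄: k=1: 0+180880+63·119·78=765646; k=2: 554778+57720+63·74·78=976134; k=3: 163030+0+63·10·78=212170 → min 212170.
Optimal parenthesization: ((T₁(T₂T₃))T₄) with cost 212170.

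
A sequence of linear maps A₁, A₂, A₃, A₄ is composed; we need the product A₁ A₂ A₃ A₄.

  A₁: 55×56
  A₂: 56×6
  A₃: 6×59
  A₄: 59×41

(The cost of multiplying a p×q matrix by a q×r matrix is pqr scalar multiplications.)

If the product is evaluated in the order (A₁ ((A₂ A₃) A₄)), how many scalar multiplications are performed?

281568

(A₂ A₃): 56×6 by 6×59 → 56×59, cost 56·6·59 = 19824
((A₂ A₃) A₄): 56×59 by 59×41 → 56×41, cost 56·59·41 = 135464; cumulative 155288
(A₁ ((A₂ A₃) A₄)): 55×56 by 56×41 → 55×41, cost 55·56·41 = 126280; cumulative 281568
Total: 281568 scalar multiplications.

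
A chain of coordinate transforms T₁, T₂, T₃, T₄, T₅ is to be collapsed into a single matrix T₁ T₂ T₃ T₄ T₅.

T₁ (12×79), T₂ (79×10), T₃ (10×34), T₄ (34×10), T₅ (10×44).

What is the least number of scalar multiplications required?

19360

Adjacent pairs: T₁T₂ = 12·79·10 = 9480; T₂T₃ = 79·10·34 = 26860; T₃T₄ = 10·34·10 = 3400; T₄T₅ = 34·10·44 = 14960.
Length 3: T₁..T₃: k=1: 0+26860+12·79·34=59092; k=2: 9480+0+12·10·34=13560 → min 13560 | T₂..T₄: k=2: 0+3400+79·10·10=11300; k=3: 26860+0+79·34·10=53720 → min 11300 | T₃..T₅: k=3: 0+14960+10·34·44=29920; k=4: 3400+0+10·10·44=7800 → min 7800.
Length 4: T₁..T₄: k=1: 0+11300+12·79·10=20780; k=2: 9480+3400+12·10·10=14080; k=3: 13560+0+12·34·10=17640 → min 14080 | T₂..T₅: k=2: 0+7800+79·10·44=42560; k=3: 26860+14960+79·34·44=160004; k=4: 11300+0+79·10·44=46060 → min 42560.
Length 5: T₁..T₅: k=1: 0+42560+12·79·44=84272; k=2: 9480+7800+12·10·44=22560; k=3: 13560+14960+12·34·44=46472; k=4: 14080+0+12·10·44=19360 → min 19360.
Optimal order: (((T₁ T₂) (T₃ T₄)) T₅) with cost 19360.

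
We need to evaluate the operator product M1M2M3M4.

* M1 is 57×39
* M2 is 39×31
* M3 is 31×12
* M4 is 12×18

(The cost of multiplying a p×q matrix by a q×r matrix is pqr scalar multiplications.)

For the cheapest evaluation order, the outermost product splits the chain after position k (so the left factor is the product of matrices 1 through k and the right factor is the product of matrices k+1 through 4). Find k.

Adjacent pairs: M1M2 = 57·39·31 = 68913; M2M3 = 39·31·12 = 14508; M3M4 = 31·12·18 = 6696.
Length 3: M1..M3: k=1: 0+14508+57·39·12=41184; k=2: 68913+0+57·31·12=90117 → min 41184 | M2..M4: k=2: 0+6696+39·31·18=28458; k=3: 14508+0+39·12·18=22932 → min 22932.
Top-level splits: k=1: (M1..M1)·(M2..M4) → 0+22932+57·39·18 = 62946; k=2: (M1..M2)·(M3..M4) → 68913+6696+57·31·18 = 107415; k=3: (M1..M3)·(M4..M4) → 41184+0+57·12·18 = 53496.
Best split is after M3, i.e. k = 3.

3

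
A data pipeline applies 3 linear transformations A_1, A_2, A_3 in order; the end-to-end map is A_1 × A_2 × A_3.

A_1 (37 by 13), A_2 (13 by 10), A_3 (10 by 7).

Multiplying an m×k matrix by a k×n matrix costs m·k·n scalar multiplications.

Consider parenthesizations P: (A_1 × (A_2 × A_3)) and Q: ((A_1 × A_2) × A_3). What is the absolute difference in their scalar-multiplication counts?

Order P = (A_1 × (A_2 × A_3)): (A_2 × A_3): 13×10 by 10×7 → 13×7, cost 13·10·7 = 910; (A_1 × (A_2 × A_3)): 37×13 by 13×7 → 37×7, cost 37·13·7 = 3367; cumulative 4277. Total 4277.
Order Q = ((A_1 × A_2) × A_3): (A_1 × A_2): 37×13 by 13×10 → 37×10, cost 37·13·10 = 4810; ((A_1 × A_2) × A_3): 37×10 by 10×7 → 37×7, cost 37·10·7 = 2590; cumulative 7400. Total 7400.
Difference: |4277 − 7400| = 3123.

3123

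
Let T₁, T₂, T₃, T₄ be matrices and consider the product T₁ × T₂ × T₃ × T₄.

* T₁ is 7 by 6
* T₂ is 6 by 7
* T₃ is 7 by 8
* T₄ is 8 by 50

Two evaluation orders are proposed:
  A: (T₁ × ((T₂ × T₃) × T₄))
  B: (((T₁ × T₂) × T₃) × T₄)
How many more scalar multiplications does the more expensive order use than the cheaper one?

Order A = (T₁ × ((T₂ × T₃) × T₄)): (T₂ × T₃): 6×7 by 7×8 → 6×8, cost 6·7·8 = 336; ((T₂ × T₃) × T₄): 6×8 by 8×50 → 6×50, cost 6·8·50 = 2400; cumulative 2736; (T₁ × ((T₂ × T₃) × T₄)): 7×6 by 6×50 → 7×50, cost 7·6·50 = 2100; cumulative 4836. Total 4836.
Order B = (((T₁ × T₂) × T₃) × T₄): (T₁ × T₂): 7×6 by 6×7 → 7×7, cost 7·6·7 = 294; ((T₁ × T₂) × T₃): 7×7 by 7×8 → 7×8, cost 7·7·8 = 392; cumulative 686; (((T₁ × T₂) × T₃) × T₄): 7×8 by 8×50 → 7×50, cost 7·8·50 = 2800; cumulative 3486. Total 3486.
Difference: |4836 − 3486| = 1350.

1350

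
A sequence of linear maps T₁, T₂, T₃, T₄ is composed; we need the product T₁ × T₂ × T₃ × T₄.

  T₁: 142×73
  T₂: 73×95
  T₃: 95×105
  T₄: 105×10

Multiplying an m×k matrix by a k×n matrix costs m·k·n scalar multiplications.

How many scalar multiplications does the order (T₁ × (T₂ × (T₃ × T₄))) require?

272760

(T₃ × T₄): 95×105 by 105×10 → 95×10, cost 95·105·10 = 99750
(T₂ × (T₃ × T₄)): 73×95 by 95×10 → 73×10, cost 73·95·10 = 69350; cumulative 169100
(T₁ × (T₂ × (T₃ × T₄))): 142×73 by 73×10 → 142×10, cost 142·73·10 = 103660; cumulative 272760
Total: 272760 scalar multiplications.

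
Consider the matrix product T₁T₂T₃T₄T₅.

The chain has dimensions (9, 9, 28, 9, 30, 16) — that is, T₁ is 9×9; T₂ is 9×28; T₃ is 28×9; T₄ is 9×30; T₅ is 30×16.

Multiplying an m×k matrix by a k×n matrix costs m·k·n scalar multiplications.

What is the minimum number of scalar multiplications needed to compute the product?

Adjacent pairs: T₁T₂ = 9·9·28 = 2268; T₂T₃ = 9·28·9 = 2268; T₃T₄ = 28·9·30 = 7560; T₄T₅ = 9·30·16 = 4320.
Length 3: T₁..T₃: k=1: 0+2268+9·9·9=2997; k=2: 2268+0+9·28·9=4536 → min 2997 | T₂..T₄: k=2: 0+7560+9·28·30=15120; k=3: 2268+0+9·9·30=4698 → min 4698 | T₃..T₅: k=3: 0+4320+28·9·16=8352; k=4: 7560+0+28·30·16=21000 → min 8352.
Length 4: T₁..T₄: k=1: 0+4698+9·9·30=7128; k=2: 2268+7560+9·28·30=17388; k=3: 2997+0+9·9·30=5427 → min 5427 | T₂..T₅: k=2: 0+8352+9·28·16=12384; k=3: 2268+4320+9·9·16=7884; k=4: 4698+0+9·30·16=9018 → min 7884.
Length 5: T₁..T₅: k=1: 0+7884+9·9·16=9180; k=2: 2268+8352+9·28·16=14652; k=3: 2997+4320+9·9·16=8613; k=4: 5427+0+9·30·16=9747 → min 8613.
Optimal order: ((T₁(T₂T₃))(T₄T₅)) with cost 8613.

8613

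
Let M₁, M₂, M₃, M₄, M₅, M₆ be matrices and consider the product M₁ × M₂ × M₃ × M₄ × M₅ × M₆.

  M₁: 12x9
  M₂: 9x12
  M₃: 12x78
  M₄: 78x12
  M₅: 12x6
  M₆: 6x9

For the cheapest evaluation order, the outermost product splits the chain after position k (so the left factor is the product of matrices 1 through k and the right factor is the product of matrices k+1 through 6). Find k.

Adjacent pairs: M₁M₂ = 12·9·12 = 1296; M₂M₃ = 9·12·78 = 8424; M₃M₄ = 12·78·12 = 11232; M₄M₅ = 78·12·6 = 5616; M₅M₆ = 12·6·9 = 648.
Length 3: M₁..M₃: k=1: 0+8424+12·9·78=16848; k=2: 1296+0+12·12·78=12528 → min 12528 | M₂..M₄: k=2: 0+11232+9·12·12=12528; k=3: 8424+0+9·78·12=16848 → min 12528 | M₃..M₅: k=3: 0+5616+12·78·6=11232; k=4: 11232+0+12·12·6=12096 → min 11232 | M₄..M₆: k=4: 0+648+78·12·9=9072; k=5: 5616+0+78·6·9=9828 → min 9072.
Length 4: M₁..M₄: k=1: 0+12528+12·9·12=13824; k=2: 1296+11232+12·12·12=14256; k=3: 12528+0+12·78·12=23760 → min 13824 | M₂..M₅: k=2: 0+11232+9·12·6=11880; k=3: 8424+5616+9·78·6=18252; k=4: 12528+0+9·12·6=13176 → min 11880 | M₃..M₆: k=3: 0+9072+12·78·9=17496; k=4: 11232+648+12·12·9=13176; k=5: 11232+0+12·6·9=11880 → min 11880.
Length 5: M₁..M₅: k=1: 0+11880+12·9·6=12528; k=2: 1296+11232+12·12·6=13392; k=3: 12528+5616+12·78·6=23760; k=4: 13824+0+12·12·6=14688 → min 12528 | M₂..M₆: k=2: 0+11880+9·12·9=12852; k=3: 8424+9072+9·78·9=23814; k=4: 12528+648+9·12·9=14148; k=5: 11880+0+9·6·9=12366 → min 12366.
Top-level splits: k=1: (M₁..M₁)·(M₂..M₆) → 0+12366+12·9·9 = 13338; k=2: (M₁..M₂)·(M₃..M₆) → 1296+11880+12·12·9 = 14472; k=3: (M₁..M₃)·(M₄..M₆) → 12528+9072+12·78·9 = 30024; k=4: (M₁..M₄)·(M₅..M₆) → 13824+648+12·12·9 = 15768; k=5: (M₁..M₅)·(M₆..M₆) → 12528+0+12·6·9 = 13176.
Best split is after M₅, i.e. k = 5.

5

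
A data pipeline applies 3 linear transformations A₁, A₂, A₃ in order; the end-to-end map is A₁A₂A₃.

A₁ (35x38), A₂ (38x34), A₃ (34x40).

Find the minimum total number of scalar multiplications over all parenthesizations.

92820

Order (A₁(A₂A₃)): (A₂A₃): 38×34 by 34×40 → 38×40, cost 38·34·40 = 51680; (A₁(A₂A₃)): 35×38 by 38×40 → 35×40, cost 35·38·40 = 53200; cumulative 104880. Total 104880.
Order ((A₁A₂)A₃): (A₁A₂): 35×38 by 38×34 → 35×34, cost 35·38·34 = 45220; ((A₁A₂)A₃): 35×34 by 34×40 → 35×40, cost 35·34·40 = 47600; cumulative 92820. Total 92820.
Minimum: 92820.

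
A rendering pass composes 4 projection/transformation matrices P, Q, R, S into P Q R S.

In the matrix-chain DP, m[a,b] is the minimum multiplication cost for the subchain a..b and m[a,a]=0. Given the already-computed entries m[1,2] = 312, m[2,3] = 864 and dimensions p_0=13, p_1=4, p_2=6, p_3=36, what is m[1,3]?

m[1,3] = min over k∈[1,2] of m[1,k]+m[k+1,3]+p_{0}·p_k·p_{3}.
k=1: 0 + 864 + 13·4·36 = 2736; k=2: 312 + 0 + 13·6·36 = 3120.
Minimum: 2736 at k=1.

2736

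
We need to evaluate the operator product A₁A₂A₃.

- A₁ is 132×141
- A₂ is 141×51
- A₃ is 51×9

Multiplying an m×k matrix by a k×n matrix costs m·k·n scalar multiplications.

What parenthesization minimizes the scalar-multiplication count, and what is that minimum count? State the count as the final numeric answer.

232227

(A₁(A₂A₃)): cost 232227.
((A₁A₂)A₃): cost 1009800.
Optimal: (A₁(A₂A₃)) with cost 232227.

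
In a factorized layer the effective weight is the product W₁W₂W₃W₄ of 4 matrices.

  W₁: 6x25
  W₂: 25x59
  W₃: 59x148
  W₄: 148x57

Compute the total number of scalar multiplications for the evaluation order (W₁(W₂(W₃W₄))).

(W₃W₄): 59×148 by 148×57 → 59×57, cost 59·148·57 = 497724
(W₂(W₃W₄)): 25×59 by 59×57 → 25×57, cost 25·59·57 = 84075; cumulative 581799
(W₁(W₂(W₃W₄))): 6×25 by 25×57 → 6×57, cost 6·25·57 = 8550; cumulative 590349
Total: 590349 scalar multiplications.

590349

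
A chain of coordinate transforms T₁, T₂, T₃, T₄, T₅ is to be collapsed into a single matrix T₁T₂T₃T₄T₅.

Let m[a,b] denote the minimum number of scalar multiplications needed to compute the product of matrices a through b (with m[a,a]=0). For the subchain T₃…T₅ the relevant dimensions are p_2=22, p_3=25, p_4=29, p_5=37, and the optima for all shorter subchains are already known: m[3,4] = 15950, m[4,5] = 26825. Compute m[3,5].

39556

m[3,5] = min over k∈[3,4] of m[3,k]+m[k+1,5]+p_{2}·p_k·p_{5}.
k=3: 0 + 26825 + 22·25·37 = 47175; k=4: 15950 + 0 + 22·29·37 = 39556.
Minimum: 39556 at k=4.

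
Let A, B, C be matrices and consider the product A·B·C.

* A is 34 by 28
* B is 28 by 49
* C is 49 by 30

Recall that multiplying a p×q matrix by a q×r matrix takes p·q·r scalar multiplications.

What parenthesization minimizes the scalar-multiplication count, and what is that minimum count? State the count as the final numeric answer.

(A·(B·C)): cost 69720.
((A·B)·C): cost 96628.
Optimal: (A·(B·C)) with cost 69720.

69720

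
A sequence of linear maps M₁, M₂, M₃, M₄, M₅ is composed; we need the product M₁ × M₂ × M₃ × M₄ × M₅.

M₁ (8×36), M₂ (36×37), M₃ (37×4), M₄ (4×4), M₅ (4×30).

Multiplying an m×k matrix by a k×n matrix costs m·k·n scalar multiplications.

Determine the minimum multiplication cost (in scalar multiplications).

Adjacent pairs: M₁M₂ = 8·36·37 = 10656; M₂M₃ = 36·37·4 = 5328; M₃M₄ = 37·4·4 = 592; M₄M₅ = 4·4·30 = 480.
Length 3: M₁..M₃: k=1: 0+5328+8·36·4=6480; k=2: 10656+0+8·37·4=11840 → min 6480 | M₂..M₄: k=2: 0+592+36·37·4=5920; k=3: 5328+0+36·4·4=5904 → min 5904 | M₃..M₅: k=3: 0+480+37·4·30=4920; k=4: 592+0+37·4·30=5032 → min 4920.
Length 4: M₁..M₄: k=1: 0+5904+8·36·4=7056; k=2: 10656+592+8·37·4=12432; k=3: 6480+0+8·4·4=6608 → min 6608 | M₂..M₅: k=2: 0+4920+36·37·30=44880; k=3: 5328+480+36·4·30=10128; k=4: 5904+0+36·4·30=10224 → min 10128.
Length 5: M₁..M₅: k=1: 0+10128+8·36·30=18768; k=2: 10656+4920+8·37·30=24456; k=3: 6480+480+8·4·30=7920; k=4: 6608+0+8·4·30=7568 → min 7568.
Optimal order: (((M₁ × (M₂ × M₃)) × M₄) × M₅) with cost 7568.

7568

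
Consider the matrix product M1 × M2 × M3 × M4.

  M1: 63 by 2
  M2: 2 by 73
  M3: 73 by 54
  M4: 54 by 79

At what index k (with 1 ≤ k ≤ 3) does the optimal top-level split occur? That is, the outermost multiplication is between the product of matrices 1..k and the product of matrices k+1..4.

Adjacent pairs: M1M2 = 63·2·73 = 9198; M2M3 = 2·73·54 = 7884; M3M4 = 73·54·79 = 311418.
Length 3: M1..M3: k=1: 0+7884+63·2·54=14688; k=2: 9198+0+63·73·54=257544 → min 14688 | M2..M4: k=2: 0+311418+2·73·79=322952; k=3: 7884+0+2·54·79=16416 → min 16416.
Top-level splits: k=1: (M1..M1)·(M2..M4) → 0+16416+63·2·79 = 26370; k=2: (M1..M2)·(M3..M4) → 9198+311418+63·73·79 = 683937; k=3: (M1..M3)·(M4..M4) → 14688+0+63·54·79 = 283446.
Best split is after M1, i.e. k = 1.

1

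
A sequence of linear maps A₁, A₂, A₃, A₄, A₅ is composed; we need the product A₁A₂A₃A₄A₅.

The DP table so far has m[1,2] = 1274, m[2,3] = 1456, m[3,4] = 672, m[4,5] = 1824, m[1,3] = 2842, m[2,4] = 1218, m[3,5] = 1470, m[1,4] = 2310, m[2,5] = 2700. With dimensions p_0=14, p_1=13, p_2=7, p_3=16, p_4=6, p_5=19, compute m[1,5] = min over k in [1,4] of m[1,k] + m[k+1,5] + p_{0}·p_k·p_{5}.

m[1,5] = min over k∈[1,4] of m[1,k]+m[k+1,5]+p_{0}·p_k·p_{5}.
k=1: 0 + 2700 + 14·13·19 = 6158; k=2: 1274 + 1470 + 14·7·19 = 4606; k=3: 2842 + 1824 + 14·16·19 = 8922; k=4: 2310 + 0 + 14·6·19 = 3906.
Minimum: 3906 at k=4.

3906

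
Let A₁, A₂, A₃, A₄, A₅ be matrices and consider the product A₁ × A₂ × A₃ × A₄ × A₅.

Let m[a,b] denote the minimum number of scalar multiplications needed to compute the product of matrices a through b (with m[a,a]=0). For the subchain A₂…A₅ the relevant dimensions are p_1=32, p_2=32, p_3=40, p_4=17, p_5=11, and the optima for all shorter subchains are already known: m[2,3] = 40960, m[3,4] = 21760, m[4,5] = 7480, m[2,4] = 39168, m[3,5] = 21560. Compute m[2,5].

m[2,5] = min over k∈[2,4] of m[2,k]+m[k+1,5]+p_{1}·p_k·p_{5}.
k=2: 0 + 21560 + 32·32·11 = 32824; k=3: 40960 + 7480 + 32·40·11 = 62520; k=4: 39168 + 0 + 32·17·11 = 45152.
Minimum: 32824 at k=2.

32824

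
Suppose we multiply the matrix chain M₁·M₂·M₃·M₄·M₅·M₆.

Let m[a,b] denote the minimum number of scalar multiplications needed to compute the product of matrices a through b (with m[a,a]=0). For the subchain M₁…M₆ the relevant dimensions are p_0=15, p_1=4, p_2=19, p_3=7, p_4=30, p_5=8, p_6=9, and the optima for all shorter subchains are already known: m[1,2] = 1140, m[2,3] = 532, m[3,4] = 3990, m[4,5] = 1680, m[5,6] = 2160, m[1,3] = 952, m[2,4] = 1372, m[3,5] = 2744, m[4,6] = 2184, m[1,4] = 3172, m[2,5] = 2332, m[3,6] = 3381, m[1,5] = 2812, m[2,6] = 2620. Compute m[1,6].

3160

m[1,6] = min over k∈[1,5] of m[1,k]+m[k+1,6]+p_{0}·p_k·p_{6}.
k=1: 0 + 2620 + 15·4·9 = 3160; k=2: 1140 + 3381 + 15·19·9 = 7086; k=3: 952 + 2184 + 15·7·9 = 4081; k=4: 3172 + 2160 + 15·30·9 = 9382; k=5: 2812 + 0 + 15·8·9 = 3892.
Minimum: 3160 at k=1.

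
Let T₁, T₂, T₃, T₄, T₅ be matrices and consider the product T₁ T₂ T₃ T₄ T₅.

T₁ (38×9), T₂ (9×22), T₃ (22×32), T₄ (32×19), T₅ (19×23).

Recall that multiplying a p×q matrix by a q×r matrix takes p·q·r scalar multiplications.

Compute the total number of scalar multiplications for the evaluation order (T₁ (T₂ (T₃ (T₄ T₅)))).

(T₄ T₅): 32×19 by 19×23 → 32×23, cost 32·19·23 = 13984
(T₃ (T₄ T₅)): 22×32 by 32×23 → 22×23, cost 22·32·23 = 16192; cumulative 30176
(T₂ (T₃ (T₄ T₅))): 9×22 by 22×23 → 9×23, cost 9·22·23 = 4554; cumulative 34730
(T₁ (T₂ (T₃ (T₄ T₅)))): 38×9 by 9×23 → 38×23, cost 38·9·23 = 7866; cumulative 42596
Total: 42596 scalar multiplications.

42596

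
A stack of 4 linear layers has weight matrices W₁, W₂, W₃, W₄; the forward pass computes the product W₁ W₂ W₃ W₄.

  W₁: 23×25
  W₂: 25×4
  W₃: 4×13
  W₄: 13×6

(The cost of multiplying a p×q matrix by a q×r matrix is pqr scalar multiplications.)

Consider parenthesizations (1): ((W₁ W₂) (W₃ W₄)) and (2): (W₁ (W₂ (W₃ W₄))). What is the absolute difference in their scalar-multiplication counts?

Order (1) = ((W₁ W₂) (W₃ W₄)): (W₁ W₂): 23×25 by 25×4 → 23×4, cost 23·25·4 = 2300; (W₃ W₄): 4×13 by 13×6 → 4×6, cost 4·13·6 = 312; ((W₁ W₂) (W₃ W₄)): 23×4 by 4×6 → 23×6, cost 23·4·6 = 552; cumulative 3164. Total 3164.
Order (2) = (W₁ (W₂ (W₃ W₄))): (W₃ W₄): 4×13 by 13×6 → 4×6, cost 4·13·6 = 312; (W₂ (W₃ W₄)): 25×4 by 4×6 → 25×6, cost 25·4·6 = 600; cumulative 912; (W₁ (W₂ (W₃ W₄))): 23×25 by 25×6 → 23×6, cost 23·25·6 = 3450; cumulative 4362. Total 4362.
Difference: |3164 − 4362| = 1198.

1198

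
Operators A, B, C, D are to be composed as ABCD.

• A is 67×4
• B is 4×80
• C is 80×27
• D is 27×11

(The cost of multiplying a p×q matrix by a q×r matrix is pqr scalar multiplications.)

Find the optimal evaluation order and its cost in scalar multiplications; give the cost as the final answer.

Adjacent pairs: AB = 67·4·80 = 21440; BC = 4·80·27 = 8640; CD = 80·27·11 = 23760.
Length 3: A..C: k=1: 0+8640+67·4·27=15876; k=2: 21440+0+67·80·27=166160 → min 15876 | B..D: k=2: 0+23760+4·80·11=27280; k=3: 8640+0+4·27·11=9828 → min 9828.
Length 4: A..D: k=1: 0+9828+67·4·11=12776; k=2: 21440+23760+67·80·11=104160; k=3: 15876+0+67·27·11=35775 → min 12776.
Optimal parenthesization: (A((BC)D)) with cost 12776.

12776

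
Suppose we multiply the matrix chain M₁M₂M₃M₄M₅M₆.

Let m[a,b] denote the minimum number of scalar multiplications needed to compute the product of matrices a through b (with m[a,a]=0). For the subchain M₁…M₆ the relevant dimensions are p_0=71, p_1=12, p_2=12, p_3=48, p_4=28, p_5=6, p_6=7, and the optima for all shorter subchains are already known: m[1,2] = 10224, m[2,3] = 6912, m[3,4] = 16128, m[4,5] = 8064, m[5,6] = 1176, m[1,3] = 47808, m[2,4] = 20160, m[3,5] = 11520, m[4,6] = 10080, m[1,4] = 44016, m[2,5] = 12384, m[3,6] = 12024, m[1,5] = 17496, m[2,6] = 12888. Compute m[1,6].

m[1,6] = min over k∈[1,5] of m[1,k]+m[k+1,6]+p_{0}·p_k·p_{6}.
k=1: 0 + 12888 + 71·12·7 = 18852; k=2: 10224 + 12024 + 71·12·7 = 28212; k=3: 47808 + 10080 + 71·48·7 = 81744; k=4: 44016 + 1176 + 71·28·7 = 59108; k=5: 17496 + 0 + 71·6·7 = 20478.
Minimum: 18852 at k=1.

18852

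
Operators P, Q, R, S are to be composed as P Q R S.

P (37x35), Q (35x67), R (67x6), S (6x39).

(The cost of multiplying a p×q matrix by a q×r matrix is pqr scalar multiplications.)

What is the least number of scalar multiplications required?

30498

Adjacent pairs: PQ = 37·35·67 = 86765; QR = 35·67·6 = 14070; RS = 67·6·39 = 15678.
Length 3: P..R: k=1: 0+14070+37·35·6=21840; k=2: 86765+0+37·67·6=101639 → min 21840 | Q..S: k=2: 0+15678+35·67·39=107133; k=3: 14070+0+35·6·39=22260 → min 22260.
Length 4: P..S: k=1: 0+22260+37·35·39=72765; k=2: 86765+15678+37·67·39=199124; k=3: 21840+0+37·6·39=30498 → min 30498.
Optimal order: ((P (Q R)) S) with cost 30498.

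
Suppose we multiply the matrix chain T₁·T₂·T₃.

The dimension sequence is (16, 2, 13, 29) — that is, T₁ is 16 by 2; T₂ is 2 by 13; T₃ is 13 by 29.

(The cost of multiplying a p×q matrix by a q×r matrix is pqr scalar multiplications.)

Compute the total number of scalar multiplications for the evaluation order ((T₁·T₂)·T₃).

6448

(T₁·T₂): 16×2 by 2×13 → 16×13, cost 16·2·13 = 416
((T₁·T₂)·T₃): 16×13 by 13×29 → 16×29, cost 16·13·29 = 6032; cumulative 6448
Total: 6448 scalar multiplications.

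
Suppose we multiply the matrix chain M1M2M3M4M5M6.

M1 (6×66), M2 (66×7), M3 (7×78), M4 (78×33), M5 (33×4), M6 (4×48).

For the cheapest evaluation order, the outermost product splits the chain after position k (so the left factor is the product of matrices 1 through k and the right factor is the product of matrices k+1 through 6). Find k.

Adjacent pairs: M1M2 = 6·66·7 = 2772; M2M3 = 66·7·78 = 36036; M3M4 = 7·78·33 = 18018; M4M5 = 78·33·4 = 10296; M5M6 = 33·4·48 = 6336.
Length 3: M1..M3: k=1: 0+36036+6·66·78=66924; k=2: 2772+0+6·7·78=6048 → min 6048 | M2..M4: k=2: 0+18018+66·7·33=33264; k=3: 36036+0+66·78·33=205920 → min 33264 | M3..M5: k=3: 0+10296+7·78·4=12480; k=4: 18018+0+7·33·4=18942 → min 12480 | M4..M6: k=4: 0+6336+78·33·48=129888; k=5: 10296+0+78·4·48=25272 → min 25272.
Length 4: M1..M4: k=1: 0+33264+6·66·33=46332; k=2: 2772+18018+6·7·33=22176; k=3: 6048+0+6·78·33=21492 → min 21492 | M2..M5: k=2: 0+12480+66·7·4=14328; k=3: 36036+10296+66·78·4=66924; k=4: 33264+0+66·33·4=41976 → min 14328 | M3..M6: k=3: 0+25272+7·78·48=51480; k=4: 18018+6336+7·33·48=35442; k=5: 12480+0+7·4·48=13824 → min 13824.
Length 5: M1..M5: k=1: 0+14328+6·66·4=15912; k=2: 2772+12480+6·7·4=15420; k=3: 6048+10296+6·78·4=18216; k=4: 21492+0+6·33·4=22284 → min 15420 | M2..M6: k=2: 0+13824+66·7·48=36000; k=3: 36036+25272+66·78·48=308412; k=4: 33264+6336+66·33·48=144144; k=5: 14328+0+66·4·48=27000 → min 27000.
Top-level splits: k=1: (M1..M1)·(M2..M6) → 0+27000+6·66·48 = 46008; k=2: (M1..M2)·(M3..M6) → 2772+13824+6·7·48 = 18612; k=3: (M1..M3)·(M4..M6) → 6048+25272+6·78·48 = 53784; k=4: (M1..M4)·(M5..M6) → 21492+6336+6·33·48 = 37332; k=5: (M1..M5)·(M6..M6) → 15420+0+6·4·48 = 16572.
Best split is after M5, i.e. k = 5.

5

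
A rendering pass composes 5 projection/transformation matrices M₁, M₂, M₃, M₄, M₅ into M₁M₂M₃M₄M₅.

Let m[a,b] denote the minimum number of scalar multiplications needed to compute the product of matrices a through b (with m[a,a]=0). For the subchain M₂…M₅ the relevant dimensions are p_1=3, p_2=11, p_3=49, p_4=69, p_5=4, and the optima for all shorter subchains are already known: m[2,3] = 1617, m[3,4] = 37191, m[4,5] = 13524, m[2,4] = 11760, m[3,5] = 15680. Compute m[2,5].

12588

m[2,5] = min over k∈[2,4] of m[2,k]+m[k+1,5]+p_{1}·p_k·p_{5}.
k=2: 0 + 15680 + 3·11·4 = 15812; k=3: 1617 + 13524 + 3·49·4 = 15729; k=4: 11760 + 0 + 3·69·4 = 12588.
Minimum: 12588 at k=4.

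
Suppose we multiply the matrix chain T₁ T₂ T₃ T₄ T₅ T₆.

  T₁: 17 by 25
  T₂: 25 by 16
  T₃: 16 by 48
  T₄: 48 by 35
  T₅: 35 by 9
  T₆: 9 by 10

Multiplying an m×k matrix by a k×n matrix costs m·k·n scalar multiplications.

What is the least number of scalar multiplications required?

30987

Adjacent pairs: T₁T₂ = 17·25·16 = 6800; T₂T₃ = 25·16·48 = 19200; T₃T₄ = 16·48·35 = 26880; T₄T₅ = 48·35·9 = 15120; T₅T₆ = 35·9·10 = 3150.
Length 3: T₁..T₃: k=1: 0+19200+17·25·48=39600; k=2: 6800+0+17·16·48=19856 → min 19856 | T₂..T₄: k=2: 0+26880+25·16·35=40880; k=3: 19200+0+25·48·35=61200 → min 40880 | T₃..T₅: k=3: 0+15120+16·48·9=22032; k=4: 26880+0+16·35·9=31920 → min 22032 | T₄..T₆: k=4: 0+3150+48·35·10=19950; k=5: 15120+0+48·9·10=19440 → min 19440.
Length 4: T₁..T₄: k=1: 0+40880+17·25·35=55755; k=2: 6800+26880+17·16·35=43200; k=3: 19856+0+17·48·35=48416 → min 43200 | T₂..T₅: k=2: 0+22032+25·16·9=25632; k=3: 19200+15120+25·48·9=45120; k=4: 40880+0+25·35·9=48755 → min 25632 | T₃..T₆: k=3: 0+19440+16·48·10=27120; k=4: 26880+3150+16·35·10=35630; k=5: 22032+0+16·9·10=23472 → min 23472.
Length 5: T₁..T₅: k=1: 0+25632+17·25·9=29457; k=2: 6800+22032+17·16·9=31280; k=3: 19856+15120+17·48·9=42320; k=4: 43200+0+17·35·9=48555 → min 29457 | T₂..T₆: k=2: 0+23472+25·16·10=27472; k=3: 19200+19440+25·48·10=50640; k=4: 40880+3150+25·35·10=52780; k=5: 25632+0+25·9·10=27882 → min 27472.
Length 6: T₁..T₆: k=1: 0+27472+17·25·10=31722; k=2: 6800+23472+17·16·10=32992; k=3: 19856+19440+17·48·10=47456; k=4: 43200+3150+17·35·10=52300; k=5: 29457+0+17·9·10=30987 → min 30987.
Optimal order: ((T₁ (T₂ (T₃ (T₄ T₅)))) T₆) with cost 30987.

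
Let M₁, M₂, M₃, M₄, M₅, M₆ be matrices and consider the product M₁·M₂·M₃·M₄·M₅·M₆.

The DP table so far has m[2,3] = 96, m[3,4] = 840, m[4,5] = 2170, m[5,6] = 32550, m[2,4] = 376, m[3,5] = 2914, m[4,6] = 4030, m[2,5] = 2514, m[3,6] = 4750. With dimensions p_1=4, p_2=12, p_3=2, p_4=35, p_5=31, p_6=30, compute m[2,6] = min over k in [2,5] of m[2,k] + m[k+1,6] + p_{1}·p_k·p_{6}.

4366

m[2,6] = min over k∈[2,5] of m[2,k]+m[k+1,6]+p_{1}·p_k·p_{6}.
k=2: 0 + 4750 + 4·12·30 = 6190; k=3: 96 + 4030 + 4·2·30 = 4366; k=4: 376 + 32550 + 4·35·30 = 37126; k=5: 2514 + 0 + 4·31·30 = 6234.
Minimum: 4366 at k=3.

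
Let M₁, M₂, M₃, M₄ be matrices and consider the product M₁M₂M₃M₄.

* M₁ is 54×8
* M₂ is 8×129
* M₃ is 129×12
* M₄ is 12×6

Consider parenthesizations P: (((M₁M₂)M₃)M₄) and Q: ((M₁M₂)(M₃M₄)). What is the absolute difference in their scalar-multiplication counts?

Order P = (((M₁M₂)M₃)M₄): (M₁M₂): 54×8 by 8×129 → 54×129, cost 54·8·129 = 55728; ((M₁M₂)M₃): 54×129 by 129×12 → 54×12, cost 54·129·12 = 83592; cumulative 139320; (((M₁M₂)M₃)M₄): 54×12 by 12×6 → 54×6, cost 54·12·6 = 3888; cumulative 143208. Total 143208.
Order Q = ((M₁M₂)(M₃M₄)): (M₁M₂): 54×8 by 8×129 → 54×129, cost 54·8·129 = 55728; (M₃M₄): 129×12 by 12×6 → 129×6, cost 129·12·6 = 9288; ((M₁M₂)(M₃M₄)): 54×129 by 129×6 → 54×6, cost 54·129·6 = 41796; cumulative 106812. Total 106812.
Difference: |143208 − 106812| = 36396.

36396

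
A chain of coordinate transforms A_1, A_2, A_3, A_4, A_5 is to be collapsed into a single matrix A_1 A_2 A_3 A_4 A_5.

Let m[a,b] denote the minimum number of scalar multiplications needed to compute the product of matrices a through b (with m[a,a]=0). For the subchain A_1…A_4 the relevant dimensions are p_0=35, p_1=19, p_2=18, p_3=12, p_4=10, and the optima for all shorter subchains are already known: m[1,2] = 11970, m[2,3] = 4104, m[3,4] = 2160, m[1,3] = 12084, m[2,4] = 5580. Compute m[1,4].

m[1,4] = min over k∈[1,3] of m[1,k]+m[k+1,4]+p_{0}·p_k·p_{4}.
k=1: 0 + 5580 + 35·19·10 = 12230; k=2: 11970 + 2160 + 35·18·10 = 20430; k=3: 12084 + 0 + 35·12·10 = 16284.
Minimum: 12230 at k=1.

12230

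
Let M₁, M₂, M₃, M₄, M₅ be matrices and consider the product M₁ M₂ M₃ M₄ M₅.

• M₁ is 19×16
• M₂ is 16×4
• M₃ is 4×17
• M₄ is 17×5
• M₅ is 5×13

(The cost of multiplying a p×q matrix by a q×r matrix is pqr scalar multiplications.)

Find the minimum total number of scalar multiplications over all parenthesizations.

Adjacent pairs: M₁M₂ = 19·16·4 = 1216; M₂M₃ = 16·4·17 = 1088; M₃M₄ = 4·17·5 = 340; M₄M₅ = 17·5·13 = 1105.
Length 3: M₁..M₃: k=1: 0+1088+19·16·17=6256; k=2: 1216+0+19·4·17=2508 → min 2508 | M₂..M₄: k=2: 0+340+16·4·5=660; k=3: 1088+0+16·17·5=2448 → min 660 | M₃..M₅: k=3: 0+1105+4·17·13=1989; k=4: 340+0+4·5·13=600 → min 600.
Length 4: M₁..M₄: k=1: 0+660+19·16·5=2180; k=2: 1216+340+19·4·5=1936; k=3: 2508+0+19·17·5=4123 → min 1936 | M₂..M₅: k=2: 0+600+16·4·13=1432; k=3: 1088+1105+16·17·13=5729; k=4: 660+0+16·5·13=1700 → min 1432.
Length 5: M₁..M₅: k=1: 0+1432+19·16·13=5384; k=2: 1216+600+19·4·13=2804; k=3: 2508+1105+19·17·13=7812; k=4: 1936+0+19·5·13=3171 → min 2804.
Optimal order: ((M₁ M₂) ((M₃ M₄) M₅)) with cost 2804.

2804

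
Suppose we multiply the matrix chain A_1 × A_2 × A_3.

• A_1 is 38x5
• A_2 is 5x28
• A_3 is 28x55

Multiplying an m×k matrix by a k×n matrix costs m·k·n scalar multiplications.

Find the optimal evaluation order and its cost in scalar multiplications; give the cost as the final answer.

(A_1 × (A_2 × A_3)): cost 18150.
((A_1 × A_2) × A_3): cost 63840.
Optimal: (A_1 × (A_2 × A_3)) with cost 18150.

18150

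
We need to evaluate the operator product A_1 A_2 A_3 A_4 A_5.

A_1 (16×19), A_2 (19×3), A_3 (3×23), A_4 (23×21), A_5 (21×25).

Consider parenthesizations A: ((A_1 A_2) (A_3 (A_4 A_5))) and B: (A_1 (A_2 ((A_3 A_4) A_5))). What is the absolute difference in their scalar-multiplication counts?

3863

Order A = ((A_1 A_2) (A_3 (A_4 A_5))): (A_1 A_2): 16×19 by 19×3 → 16×3, cost 16·19·3 = 912; (A_4 A_5): 23×21 by 21×25 → 23×25, cost 23·21·25 = 12075; (A_3 (A_4 A_5)): 3×23 by 23×25 → 3×25, cost 3·23·25 = 1725; cumulative 13800; ((A_1 A_2) (A_3 (A_4 A_5))): 16×3 by 3×25 → 16×25, cost 16·3·25 = 1200; cumulative 15912. Total 15912.
Order B = (A_1 (A_2 ((A_3 A_4) A_5))): (A_3 A_4): 3×23 by 23×21 → 3×21, cost 3·23·21 = 1449; ((A_3 A_4) A_5): 3×21 by 21×25 → 3×25, cost 3·21·25 = 1575; cumulative 3024; (A_2 ((A_3 A_4) A_5)): 19×3 by 3×25 → 19×25, cost 19·3·25 = 1425; cumulative 4449; (A_1 (A_2 ((A_3 A_4) A_5))): 16×19 by 19×25 → 16×25, cost 16·19·25 = 7600; cumulative 12049. Total 12049.
Difference: |15912 − 12049| = 3863.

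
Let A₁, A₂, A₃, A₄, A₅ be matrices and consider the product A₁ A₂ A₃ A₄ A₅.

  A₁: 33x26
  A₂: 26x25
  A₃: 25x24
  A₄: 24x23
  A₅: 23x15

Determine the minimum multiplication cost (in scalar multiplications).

39900

Adjacent pairs: A₁A₂ = 33·26·25 = 21450; A₂A₃ = 26·25·24 = 15600; A₃A₄ = 25·24·23 = 13800; A₄A₅ = 24·23·15 = 8280.
Length 3: A₁..A₃: k=1: 0+15600+33·26·24=36192; k=2: 21450+0+33·25·24=41250 → min 36192 | A₂..A₄: k=2: 0+13800+26·25·23=28750; k=3: 15600+0+26·24·23=29952 → min 28750 | A₃..A₅: k=3: 0+8280+25·24·15=17280; k=4: 13800+0+25·23·15=22425 → min 17280.
Length 4: A₁..A₄: k=1: 0+28750+33·26·23=48484; k=2: 21450+13800+33·25·23=54225; k=3: 36192+0+33·24·23=54408 → min 48484 | A₂..A₅: k=2: 0+17280+26·25·15=27030; k=3: 15600+8280+26·24·15=33240; k=4: 28750+0+26·23·15=37720 → min 27030.
Length 5: A₁..A₅: k=1: 0+27030+33·26·15=39900; k=2: 21450+17280+33·25·15=51105; k=3: 36192+8280+33·24·15=56352; k=4: 48484+0+33·23·15=59869 → min 39900.
Optimal order: (A₁ (A₂ (A₃ (A₄ A₅)))) with cost 39900.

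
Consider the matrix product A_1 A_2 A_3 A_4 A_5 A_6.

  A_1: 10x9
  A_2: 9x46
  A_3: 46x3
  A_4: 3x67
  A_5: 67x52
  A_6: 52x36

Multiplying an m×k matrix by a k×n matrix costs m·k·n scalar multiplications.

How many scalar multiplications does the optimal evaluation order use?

Adjacent pairs: A_1A_2 = 10·9·46 = 4140; A_2A_3 = 9·46·3 = 1242; A_3A_4 = 46·3·67 = 9246; A_4A_5 = 3·67·52 = 10452; A_5A_6 = 67·52·36 = 125424.
Length 3: A_1..A_3: k=1: 0+1242+10·9·3=1512; k=2: 4140+0+10·46·3=5520 → min 1512 | A_2..A_4: k=2: 0+9246+9·46·67=36984; k=3: 1242+0+9·3·67=3051 → min 3051 | A_3..A_5: k=3: 0+10452+46·3·52=17628; k=4: 9246+0+46·67·52=169510 → min 17628 | A_4..A_6: k=4: 0+125424+3·67·36=132660; k=5: 10452+0+3·52·36=16068 → min 16068.
Length 4: A_1..A_4: k=1: 0+3051+10·9·67=9081; k=2: 4140+9246+10·46·67=44206; k=3: 1512+0+10·3·67=3522 → min 3522 | A_2..A_5: k=2: 0+17628+9·46·52=39156; k=3: 1242+10452+9·3·52=13098; k=4: 3051+0+9·67·52=34407 → min 13098 | A_3..A_6: k=3: 0+16068+46·3·36=21036; k=4: 9246+125424+46·67·36=245622; k=5: 17628+0+46·52·36=103740 → min 21036.
Length 5: A_1..A_5: k=1: 0+13098+10·9·52=17778; k=2: 4140+17628+10·46·52=45688; k=3: 1512+10452+10·3·52=13524; k=4: 3522+0+10·67·52=38362 → min 13524 | A_2..A_6: k=2: 0+21036+9·46·36=35940; k=3: 1242+16068+9·3·36=18282; k=4: 3051+125424+9·67·36=150183; k=5: 13098+0+9·52·36=29946 → min 18282.
Length 6: A_1..A_6: k=1: 0+18282+10·9·36=21522; k=2: 4140+21036+10·46·36=41736; k=3: 1512+16068+10·3·36=18660; k=4: 3522+125424+10·67·36=153066; k=5: 13524+0+10·52·36=32244 → min 18660.
Optimal order: ((A_1 (A_2 A_3)) ((A_4 A_5) A_6)) with cost 18660.

18660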